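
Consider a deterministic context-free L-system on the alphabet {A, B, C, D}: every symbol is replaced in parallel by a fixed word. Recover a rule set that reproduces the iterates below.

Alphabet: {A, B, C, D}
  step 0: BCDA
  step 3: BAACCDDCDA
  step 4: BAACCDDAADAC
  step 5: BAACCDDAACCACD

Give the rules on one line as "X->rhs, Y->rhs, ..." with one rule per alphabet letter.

A->C, B->BAA, C->D, D->A

  step 4 ⇒ step 5: BAACCDDAADAC ⇒ BAA·C·C·D·D·A·A·C·C·A·C·D
    A ↦ C
    B ↦ BAA
    C ↦ D
    D ↦ A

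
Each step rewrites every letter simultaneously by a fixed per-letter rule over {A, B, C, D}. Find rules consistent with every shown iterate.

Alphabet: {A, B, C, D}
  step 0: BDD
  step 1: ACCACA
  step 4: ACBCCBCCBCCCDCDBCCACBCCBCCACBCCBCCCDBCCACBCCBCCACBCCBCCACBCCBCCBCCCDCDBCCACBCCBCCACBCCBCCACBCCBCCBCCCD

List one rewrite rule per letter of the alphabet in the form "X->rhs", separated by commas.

A->CD, B->AC, C->BCC, D->CA

  step 0 ⇒ step 1: BDD ⇒ AC·CA·CA
    B ↦ AC
    D ↦ CA
    A ↦ CD  (constrained at step 1)
    C ↦ BCC  (constrained at step 1)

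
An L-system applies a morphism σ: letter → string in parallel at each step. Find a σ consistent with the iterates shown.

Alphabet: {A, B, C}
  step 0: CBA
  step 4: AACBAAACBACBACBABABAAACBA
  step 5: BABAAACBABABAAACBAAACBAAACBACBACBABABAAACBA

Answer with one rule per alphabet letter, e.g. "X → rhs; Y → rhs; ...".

  step 4 ⇒ step 5: AACBAAACBACBACBABABAAACBA ⇒ BA·BA·AA·C·BA·BA·BA·AA·C·BA·AA·C·BA·AA·C·BA·C·BA·C·BA·BA·BA·AA·C·BA
    A ↦ BA
    B ↦ C
    C ↦ AA

A->BA, B->C, C->AA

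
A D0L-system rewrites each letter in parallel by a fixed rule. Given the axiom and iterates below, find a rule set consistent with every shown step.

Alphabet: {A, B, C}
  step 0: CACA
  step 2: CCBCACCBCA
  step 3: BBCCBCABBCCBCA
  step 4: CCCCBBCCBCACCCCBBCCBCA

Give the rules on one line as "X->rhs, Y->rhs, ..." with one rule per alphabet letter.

A->CA, B->CC, C->B

  step 3 ⇒ step 4: BBCCBCABBCCBCA ⇒ CC·CC·B·B·CC·B·CA·CC·CC·B·B·CC·B·CA
    A ↦ CA
    B ↦ CC
    C ↦ B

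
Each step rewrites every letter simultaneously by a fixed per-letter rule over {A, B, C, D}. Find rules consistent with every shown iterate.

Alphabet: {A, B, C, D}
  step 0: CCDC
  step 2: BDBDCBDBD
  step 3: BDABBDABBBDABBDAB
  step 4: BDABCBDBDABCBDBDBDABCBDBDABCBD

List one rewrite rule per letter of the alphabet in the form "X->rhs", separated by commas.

  step 3 ⇒ step 4: BDABBDABBBDABBDAB ⇒ BD·AB·C·BD·BD·AB·C·BD·BD·BD·AB·C·BD·BD·AB·C·BD
    A ↦ C
    B ↦ BD
    D ↦ AB
  step 2 ⇒ step 3: BDBDCBDBD ⇒ BD·AB·BD·AB·B·BD·AB·BD·AB
    C ↦ B

A->C, B->BD, C->B, D->AB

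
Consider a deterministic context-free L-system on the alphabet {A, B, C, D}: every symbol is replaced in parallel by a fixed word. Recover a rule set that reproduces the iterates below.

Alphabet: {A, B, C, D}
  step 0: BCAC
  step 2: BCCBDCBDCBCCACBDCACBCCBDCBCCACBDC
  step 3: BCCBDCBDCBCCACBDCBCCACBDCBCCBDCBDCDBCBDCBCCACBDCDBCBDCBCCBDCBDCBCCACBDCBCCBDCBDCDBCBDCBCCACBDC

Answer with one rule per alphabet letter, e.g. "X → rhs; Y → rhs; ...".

A->DBC, B->BCC, C->BDC, D->AC

  step 2 ⇒ step 3: BCCBDCBDCBCCACBDCACBCCBDCBCCACBDC ⇒ BCC·BDC·BDC·BCC·AC·BDC·BCC·AC·BDC·BCC·BDC·BDC·DBC·BDC·BCC·AC·BDC·DBC·BDC·BCC·BDC·BDC·BCC·AC·BDC·BCC·BDC·BDC·DBC·BDC·BCC·AC·BDC
    A ↦ DBC
    B ↦ BCC
    C ↦ BDC
    D ↦ AC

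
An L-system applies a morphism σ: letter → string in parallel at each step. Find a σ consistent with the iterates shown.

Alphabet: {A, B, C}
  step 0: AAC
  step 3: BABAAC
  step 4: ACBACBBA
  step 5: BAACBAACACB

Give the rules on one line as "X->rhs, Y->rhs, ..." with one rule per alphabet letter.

  step 4 ⇒ step 5: ACBACBBA ⇒ B·A·AC·B·A·AC·AC·B
    A ↦ B
    B ↦ AC
    C ↦ A

A->B, B->AC, C->A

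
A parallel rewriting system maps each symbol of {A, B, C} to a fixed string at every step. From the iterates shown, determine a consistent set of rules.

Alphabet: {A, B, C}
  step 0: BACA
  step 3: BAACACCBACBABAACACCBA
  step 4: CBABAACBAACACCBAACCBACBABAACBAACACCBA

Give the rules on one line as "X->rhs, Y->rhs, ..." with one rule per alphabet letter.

A->BA, B->C, C->AC

  step 3 ⇒ step 4: BAACACCBACBABAACACCBA ⇒ C·BA·BA·AC·BA·AC·AC·C·BA·AC·C·BA·C·BA·BA·AC·BA·AC·AC·C·BA
    A ↦ BA
    B ↦ C
    C ↦ AC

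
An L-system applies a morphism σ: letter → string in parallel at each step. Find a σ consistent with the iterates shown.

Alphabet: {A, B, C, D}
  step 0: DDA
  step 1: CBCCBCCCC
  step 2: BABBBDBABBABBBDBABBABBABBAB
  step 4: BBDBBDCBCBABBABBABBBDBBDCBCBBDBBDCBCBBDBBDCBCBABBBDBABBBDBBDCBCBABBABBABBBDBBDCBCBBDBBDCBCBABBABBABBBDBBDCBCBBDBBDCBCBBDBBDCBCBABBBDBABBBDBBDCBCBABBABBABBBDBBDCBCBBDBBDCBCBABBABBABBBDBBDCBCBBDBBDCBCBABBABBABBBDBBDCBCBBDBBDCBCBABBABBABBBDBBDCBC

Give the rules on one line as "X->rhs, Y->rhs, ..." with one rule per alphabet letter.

  step 1 ⇒ step 2: CBCCBCCCC ⇒ BAB·BBD·BAB·BAB·BBD·BAB·BAB·BAB·BAB
    B ↦ BBD
    C ↦ BAB
  step 0 ⇒ step 1: DDA ⇒ CBC·CBC·CCC
    A ↦ CCC
  step 0 ⇒ step 1: DDA ⇒ CBC·CBC·CCC
    D ↦ CBC

A->CCC, B->BBD, C->BAB, D->CBC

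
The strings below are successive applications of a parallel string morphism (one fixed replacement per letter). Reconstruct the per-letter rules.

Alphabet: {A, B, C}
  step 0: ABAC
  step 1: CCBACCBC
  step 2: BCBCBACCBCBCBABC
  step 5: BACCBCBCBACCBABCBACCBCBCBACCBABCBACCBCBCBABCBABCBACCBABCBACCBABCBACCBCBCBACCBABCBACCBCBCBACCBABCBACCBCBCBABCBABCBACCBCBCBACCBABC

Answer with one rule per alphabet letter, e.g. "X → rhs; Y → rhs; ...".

A->CC, B->BA, C->BC

  step 1 ⇒ step 2: CCBACCBC ⇒ BC·BC·BA·CC·BC·BC·BA·BC
    A ↦ CC
    B ↦ BA
    C ↦ BC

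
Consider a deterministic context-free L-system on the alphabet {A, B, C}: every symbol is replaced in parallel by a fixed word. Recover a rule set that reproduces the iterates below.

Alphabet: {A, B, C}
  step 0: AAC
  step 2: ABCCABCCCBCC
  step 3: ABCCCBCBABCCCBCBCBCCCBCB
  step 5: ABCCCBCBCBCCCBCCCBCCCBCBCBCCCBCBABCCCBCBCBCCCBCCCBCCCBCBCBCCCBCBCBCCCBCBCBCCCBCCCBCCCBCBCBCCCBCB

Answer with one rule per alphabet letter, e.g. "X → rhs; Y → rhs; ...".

A->AB, B->CC, C->CB

  step 2 ⇒ step 3: ABCCABCCCBCC ⇒ AB·CC·CB·CB·AB·CC·CB·CB·CB·CC·CB·CB
    A ↦ AB
    B ↦ CC
    C ↦ CB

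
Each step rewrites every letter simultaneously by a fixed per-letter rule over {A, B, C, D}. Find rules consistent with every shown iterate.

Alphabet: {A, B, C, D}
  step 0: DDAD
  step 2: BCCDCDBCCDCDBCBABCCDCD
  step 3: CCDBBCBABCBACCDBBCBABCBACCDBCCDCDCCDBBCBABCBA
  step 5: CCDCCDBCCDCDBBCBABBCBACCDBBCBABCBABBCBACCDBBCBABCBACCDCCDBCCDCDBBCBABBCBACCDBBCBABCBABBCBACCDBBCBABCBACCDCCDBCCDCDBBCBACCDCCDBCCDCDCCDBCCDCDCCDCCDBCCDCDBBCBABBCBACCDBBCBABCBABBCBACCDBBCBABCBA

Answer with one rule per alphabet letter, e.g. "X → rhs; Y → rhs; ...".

  step 2 ⇒ step 3: BCCDCDBCCDCDBCBABCCDCD ⇒ CCD·B·B·CBA·B·CBA·CCD·B·B·CBA·B·CBA·CCD·B·CCD·CD·CCD·B·B·CBA·B·CBA
    A ↦ CD
    B ↦ CCD
    C ↦ B
    D ↦ CBA

A->CD, B->CCD, C->B, D->CBA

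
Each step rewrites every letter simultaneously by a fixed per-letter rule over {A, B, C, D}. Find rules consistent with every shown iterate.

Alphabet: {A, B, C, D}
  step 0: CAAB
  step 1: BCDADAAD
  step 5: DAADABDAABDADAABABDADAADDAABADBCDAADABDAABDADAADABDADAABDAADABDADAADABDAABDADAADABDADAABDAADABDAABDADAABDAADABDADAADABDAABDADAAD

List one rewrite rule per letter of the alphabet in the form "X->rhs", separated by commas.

A->DA, B->AD, C->BC, D->AB

  step 0 ⇒ step 1: CAAB ⇒ BC·DA·DA·AD
    A ↦ DA
    B ↦ AD
    C ↦ BC
    D ↦ AB  (constrained at step 1)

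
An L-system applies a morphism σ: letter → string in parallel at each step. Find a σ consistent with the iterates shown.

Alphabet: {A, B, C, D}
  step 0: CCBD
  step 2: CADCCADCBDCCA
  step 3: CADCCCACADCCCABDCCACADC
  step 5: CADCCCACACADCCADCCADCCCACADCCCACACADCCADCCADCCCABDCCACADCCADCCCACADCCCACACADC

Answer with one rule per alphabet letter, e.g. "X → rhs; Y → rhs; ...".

A->DC, B->BD, C->CA, D->C

  step 2 ⇒ step 3: CADCCADCBDCCA ⇒ CA·DC·C·CA·CA·DC·C·CA·BD·C·CA·CA·DC
    A ↦ DC
    B ↦ BD
    C ↦ CA
    D ↦ C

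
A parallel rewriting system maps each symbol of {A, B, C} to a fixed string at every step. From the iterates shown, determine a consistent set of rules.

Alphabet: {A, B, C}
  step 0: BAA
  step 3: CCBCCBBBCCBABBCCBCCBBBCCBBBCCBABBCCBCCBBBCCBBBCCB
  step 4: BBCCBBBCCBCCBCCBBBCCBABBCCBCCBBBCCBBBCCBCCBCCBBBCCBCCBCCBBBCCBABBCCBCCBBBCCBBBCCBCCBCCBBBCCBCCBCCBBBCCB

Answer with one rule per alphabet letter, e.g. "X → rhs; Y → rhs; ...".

A->ABB, B->CCB, C->B

  step 3 ⇒ step 4: CCBCCBBBCCBABBCCBCCBBBCCBBBCCBABBCCBCCBBBCCBBBCCB ⇒ B·B·CCB·B·B·CCB·CCB·CCB·B·B·CCB·ABB·CCB·CCB·B·B·CCB·B·B·CCB·CCB·CCB·B·B·CCB·CCB·CCB·B·B·CCB·ABB·CCB·CCB·B·B·CCB·B·B·CCB·CCB·CCB·B·B·CCB·CCB·CCB·B·B·CCB
    A ↦ ABB
    B ↦ CCB
    C ↦ B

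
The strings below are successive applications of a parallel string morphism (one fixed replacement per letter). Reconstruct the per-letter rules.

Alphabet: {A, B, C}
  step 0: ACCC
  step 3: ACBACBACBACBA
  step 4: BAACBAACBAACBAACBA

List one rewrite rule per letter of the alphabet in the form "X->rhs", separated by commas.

A->BA, B->C, C->A

  step 3 ⇒ step 4: ACBACBACBACBA ⇒ BA·A·C·BA·A·C·BA·A·C·BA·A·C·BA
    A ↦ BA
    B ↦ C
    C ↦ A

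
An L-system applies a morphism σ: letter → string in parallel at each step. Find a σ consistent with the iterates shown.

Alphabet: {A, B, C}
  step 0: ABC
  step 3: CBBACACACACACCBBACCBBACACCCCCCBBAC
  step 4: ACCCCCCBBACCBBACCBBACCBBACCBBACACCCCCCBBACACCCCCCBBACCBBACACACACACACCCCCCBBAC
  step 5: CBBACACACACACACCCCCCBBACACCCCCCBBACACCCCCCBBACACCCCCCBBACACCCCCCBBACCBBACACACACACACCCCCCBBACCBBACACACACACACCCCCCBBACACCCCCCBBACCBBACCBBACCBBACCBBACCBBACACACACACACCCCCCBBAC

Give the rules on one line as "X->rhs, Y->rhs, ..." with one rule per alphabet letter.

A->CBB, B->CC, C->AC

  step 4 ⇒ step 5: ACCCCCCBBACCBBACCBBACCBBACCBBACACCCCCCBBACACCCCCCBBACCBBACACACACACACCCCCCBBAC ⇒ CBB·AC·AC·AC·AC·AC·AC·CC·CC·CBB·AC·AC·CC·CC·CBB·AC·AC·CC·CC·CBB·AC·AC·CC·CC·CBB·AC·AC·CC·CC·CBB·AC·CBB·AC·AC·AC·AC·AC·AC·CC·CC·CBB·AC·CBB·AC·AC·AC·AC·AC·AC·CC·CC·CBB·AC·AC·CC·CC·CBB·AC·CBB·AC·CBB·AC·CBB·AC·CBB·AC·CBB·AC·AC·AC·AC·AC·AC·CC·CC·CBB·AC
    A ↦ CBB
    B ↦ CC
    C ↦ AC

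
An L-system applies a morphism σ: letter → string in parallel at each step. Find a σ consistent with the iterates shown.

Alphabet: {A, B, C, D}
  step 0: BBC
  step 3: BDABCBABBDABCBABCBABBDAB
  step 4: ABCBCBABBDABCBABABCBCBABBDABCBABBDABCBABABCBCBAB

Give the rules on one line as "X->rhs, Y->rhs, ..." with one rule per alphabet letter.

  step 3 ⇒ step 4: BDABCBABBDABCBABCBABBDAB ⇒ AB·CB·CB·AB·BD·AB·CB·AB·AB·CB·CB·AB·BD·AB·CB·AB·BD·AB·CB·AB·AB·CB·CB·AB
    A ↦ CB
    B ↦ AB
    C ↦ BD
    D ↦ CB

A->CB, B->AB, C->BD, D->CB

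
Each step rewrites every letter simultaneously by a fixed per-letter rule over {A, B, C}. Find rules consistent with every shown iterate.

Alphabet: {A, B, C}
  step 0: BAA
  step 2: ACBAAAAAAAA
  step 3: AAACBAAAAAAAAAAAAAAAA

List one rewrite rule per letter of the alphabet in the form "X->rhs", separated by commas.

A->AA, B->CB, C->A

  step 2 ⇒ step 3: ACBAAAAAAAA ⇒ AA·A·CB·AA·AA·AA·AA·AA·AA·AA·AA
    A ↦ AA
    B ↦ CB
    C ↦ A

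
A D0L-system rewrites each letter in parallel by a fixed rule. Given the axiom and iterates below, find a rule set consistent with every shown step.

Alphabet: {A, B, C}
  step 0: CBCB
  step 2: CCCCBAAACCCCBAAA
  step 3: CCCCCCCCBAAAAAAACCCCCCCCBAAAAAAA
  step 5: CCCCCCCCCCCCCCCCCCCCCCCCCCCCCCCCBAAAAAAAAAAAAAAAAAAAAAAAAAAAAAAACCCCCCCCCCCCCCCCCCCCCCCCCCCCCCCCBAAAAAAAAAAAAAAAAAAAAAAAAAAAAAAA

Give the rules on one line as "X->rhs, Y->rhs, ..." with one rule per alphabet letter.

A->AA, B->BA, C->CC

  step 2 ⇒ step 3: CCCCBAAACCCCBAAA ⇒ CC·CC·CC·CC·BA·AA·AA·AA·CC·CC·CC·CC·BA·AA·AA·AA
    A ↦ AA
    B ↦ BA
    C ↦ CC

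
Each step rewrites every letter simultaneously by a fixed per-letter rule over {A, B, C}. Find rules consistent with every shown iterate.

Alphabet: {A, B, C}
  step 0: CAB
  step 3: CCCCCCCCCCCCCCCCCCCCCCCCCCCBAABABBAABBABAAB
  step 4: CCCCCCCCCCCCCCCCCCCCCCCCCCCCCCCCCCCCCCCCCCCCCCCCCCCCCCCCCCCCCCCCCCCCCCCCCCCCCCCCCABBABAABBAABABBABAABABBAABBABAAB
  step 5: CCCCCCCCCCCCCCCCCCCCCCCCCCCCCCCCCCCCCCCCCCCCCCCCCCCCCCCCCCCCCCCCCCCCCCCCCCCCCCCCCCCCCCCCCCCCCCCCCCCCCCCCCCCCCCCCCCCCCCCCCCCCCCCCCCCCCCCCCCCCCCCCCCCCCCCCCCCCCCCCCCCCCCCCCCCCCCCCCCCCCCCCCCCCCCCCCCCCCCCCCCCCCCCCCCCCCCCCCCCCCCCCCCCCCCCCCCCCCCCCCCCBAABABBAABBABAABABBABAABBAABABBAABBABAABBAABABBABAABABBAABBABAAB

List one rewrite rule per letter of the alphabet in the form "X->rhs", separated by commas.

A->BA, B->AB, C->CCC

  step 4 ⇒ step 5: CCCCCCCCCCCCCCCCCCCCCCCCCCCCCCCCCCCCCCCCCCCCCCCCCCCCCCCCCCCCCCCCCCCCCCCCCCCCCCCCCABBABAABBAABABBABAABABBAABBABAAB ⇒ CCC·CCC·CCC·CCC·CCC·CCC·CCC·CCC·CCC·CCC·CCC·CCC·CCC·CCC·CCC·CCC·CCC·CCC·CCC·CCC·CCC·CCC·CCC·CCC·CCC·CCC·CCC·CCC·CCC·CCC·CCC·CCC·CCC·CCC·CCC·CCC·CCC·CCC·CCC·CCC·CCC·CCC·CCC·CCC·CCC·CCC·CCC·CCC·CCC·CCC·CCC·CCC·CCC·CCC·CCC·CCC·CCC·CCC·CCC·CCC·CCC·CCC·CCC·CCC·CCC·CCC·CCC·CCC·CCC·CCC·CCC·CCC·CCC·CCC·CCC·CCC·CCC·CCC·CCC·CCC·CCC·BA·AB·AB·BA·AB·BA·BA·AB·AB·BA·BA·AB·BA·AB·AB·BA·AB·BA·BA·AB·BA·AB·AB·BA·BA·AB·AB·BA·AB·BA·BA·AB
    A ↦ BA
    B ↦ AB
    C ↦ CCC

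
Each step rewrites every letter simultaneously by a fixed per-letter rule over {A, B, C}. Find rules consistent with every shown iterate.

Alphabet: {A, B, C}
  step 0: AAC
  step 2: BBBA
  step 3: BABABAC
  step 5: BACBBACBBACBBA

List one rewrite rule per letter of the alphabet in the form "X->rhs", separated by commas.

  step 2 ⇒ step 3: BBBA ⇒ BA·BA·BA·C
    A ↦ C
    B ↦ BA
    C ↦ B  (constrained at step 0)

A->C, B->BA, C->B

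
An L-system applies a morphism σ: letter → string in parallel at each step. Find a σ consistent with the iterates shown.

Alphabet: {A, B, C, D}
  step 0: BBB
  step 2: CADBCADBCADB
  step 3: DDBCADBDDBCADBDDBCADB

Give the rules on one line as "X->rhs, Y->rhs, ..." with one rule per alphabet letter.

A->DB, B->DB, C->D, D->CA

  step 2 ⇒ step 3: CADBCADBCADB ⇒ D·DB·CA·DB·D·DB·CA·DB·D·DB·CA·DB
    A ↦ DB
    B ↦ DB
    C ↦ D
    D ↦ CA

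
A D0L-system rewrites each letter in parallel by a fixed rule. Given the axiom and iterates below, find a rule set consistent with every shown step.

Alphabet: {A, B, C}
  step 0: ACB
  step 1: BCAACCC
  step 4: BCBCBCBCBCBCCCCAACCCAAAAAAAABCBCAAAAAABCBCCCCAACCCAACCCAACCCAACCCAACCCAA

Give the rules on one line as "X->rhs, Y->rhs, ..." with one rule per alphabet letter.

  step 0 ⇒ step 1: ACB ⇒ BC·AA·CCC
    A ↦ BC
    B ↦ CCC
    C ↦ AA

A->BC, B->CCC, C->AA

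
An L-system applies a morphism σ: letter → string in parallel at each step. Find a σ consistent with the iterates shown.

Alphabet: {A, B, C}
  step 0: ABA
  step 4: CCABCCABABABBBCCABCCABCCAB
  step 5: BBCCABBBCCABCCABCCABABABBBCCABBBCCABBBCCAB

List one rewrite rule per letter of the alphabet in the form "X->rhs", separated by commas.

A->CC, B->AB, C->B

  step 4 ⇒ step 5: CCABCCABABABBBCCABCCABCCAB ⇒ B·B·CC·AB·B·B·CC·AB·CC·AB·CC·AB·AB·AB·B·B·CC·AB·B·B·CC·AB·B·B·CC·AB
    A ↦ CC
    B ↦ AB
    C ↦ B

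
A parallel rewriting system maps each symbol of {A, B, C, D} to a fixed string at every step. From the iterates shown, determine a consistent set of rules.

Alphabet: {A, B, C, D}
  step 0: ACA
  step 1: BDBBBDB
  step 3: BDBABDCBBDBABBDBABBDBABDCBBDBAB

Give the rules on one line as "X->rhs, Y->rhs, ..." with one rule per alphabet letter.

A->BDB, B->AB, C->B, D->DC

  step 0 ⇒ step 1: ACA ⇒ BDB·B·BDB
    A ↦ BDB
    C ↦ B
    B ↦ AB  (constrained at step 1)
    D ↦ DC  (constrained at step 1)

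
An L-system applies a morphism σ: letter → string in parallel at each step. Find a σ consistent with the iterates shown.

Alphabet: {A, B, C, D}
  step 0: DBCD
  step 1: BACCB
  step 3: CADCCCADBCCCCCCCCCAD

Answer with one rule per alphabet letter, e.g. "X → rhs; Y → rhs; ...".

A->CAD, B->A, C->CC, D->B

  step 0 ⇒ step 1: DBCD ⇒ B·A·CC·B
    B ↦ A
    C ↦ CC
    D ↦ B
    A ↦ CAD  (constrained at step 1)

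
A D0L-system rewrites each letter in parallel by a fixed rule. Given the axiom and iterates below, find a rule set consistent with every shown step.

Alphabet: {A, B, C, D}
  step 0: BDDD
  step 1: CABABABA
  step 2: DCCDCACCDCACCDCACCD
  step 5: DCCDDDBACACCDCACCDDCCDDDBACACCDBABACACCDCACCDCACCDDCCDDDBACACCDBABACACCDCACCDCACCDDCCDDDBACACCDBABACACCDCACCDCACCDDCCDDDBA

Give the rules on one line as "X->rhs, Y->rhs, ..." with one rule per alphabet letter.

  step 1 ⇒ step 2: CABABABA ⇒ D·CCD·CA·CCD·CA·CCD·CA·CCD
    A ↦ CCD
    B ↦ CA
    C ↦ D
  step 0 ⇒ step 1: BDDD ⇒ CA·BA·BA·BA
    D ↦ BA

A->CCD, B->CA, C->D, D->BA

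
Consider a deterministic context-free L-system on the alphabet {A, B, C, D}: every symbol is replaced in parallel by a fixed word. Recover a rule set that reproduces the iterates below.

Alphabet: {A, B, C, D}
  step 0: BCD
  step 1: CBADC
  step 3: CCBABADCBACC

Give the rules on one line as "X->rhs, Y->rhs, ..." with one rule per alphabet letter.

A->C, B->C, C->BA, D->DC

  step 0 ⇒ step 1: BCD ⇒ C·BA·DC
    B ↦ C
    C ↦ BA
    D ↦ DC
    A ↦ C  (constrained at step 1)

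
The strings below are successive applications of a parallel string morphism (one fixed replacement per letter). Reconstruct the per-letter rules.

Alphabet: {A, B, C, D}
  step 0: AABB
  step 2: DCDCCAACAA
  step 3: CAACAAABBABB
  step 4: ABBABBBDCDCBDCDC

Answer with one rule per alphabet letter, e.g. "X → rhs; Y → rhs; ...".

A->B, B->DC, C->A, D->CA

  step 3 ⇒ step 4: CAACAAABBABB ⇒ A·B·B·A·B·B·B·DC·DC·B·DC·DC
    A ↦ B
    B ↦ DC
    C ↦ A
  step 2 ⇒ step 3: DCDCCAACAA ⇒ CA·A·CA·A·A·B·B·A·B·B
    D ↦ CA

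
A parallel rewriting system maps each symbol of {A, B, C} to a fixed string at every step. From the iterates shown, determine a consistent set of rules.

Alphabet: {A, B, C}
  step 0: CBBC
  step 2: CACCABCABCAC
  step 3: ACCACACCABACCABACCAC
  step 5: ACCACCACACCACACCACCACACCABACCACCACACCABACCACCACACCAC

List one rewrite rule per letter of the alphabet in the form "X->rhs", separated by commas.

  step 2 ⇒ step 3: CACCABCABCAC ⇒ AC·C·AC·AC·C·AB·AC·C·AB·AC·C·AC
    A ↦ C
    B ↦ AB
    C ↦ AC

A->C, B->AB, C->AC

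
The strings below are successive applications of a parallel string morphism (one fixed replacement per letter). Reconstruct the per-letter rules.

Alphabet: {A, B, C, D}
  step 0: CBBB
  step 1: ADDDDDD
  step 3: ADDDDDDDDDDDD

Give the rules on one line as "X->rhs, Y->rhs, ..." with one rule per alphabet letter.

A->C, B->DD, C->A, D->B

  step 0 ⇒ step 1: CBBB ⇒ A·DD·DD·DD
    B ↦ DD
    C ↦ A
    A ↦ C  (constrained at step 1)
    D ↦ B  (constrained at step 1)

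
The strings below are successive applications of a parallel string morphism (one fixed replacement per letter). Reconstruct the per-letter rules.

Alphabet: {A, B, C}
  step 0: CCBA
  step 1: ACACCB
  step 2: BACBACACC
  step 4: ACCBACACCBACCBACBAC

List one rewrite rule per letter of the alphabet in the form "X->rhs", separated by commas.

  step 1 ⇒ step 2: ACACCB ⇒ B·AC·B·AC·AC·C
    A ↦ B
    B ↦ C
    C ↦ AC

A->B, B->C, C->AC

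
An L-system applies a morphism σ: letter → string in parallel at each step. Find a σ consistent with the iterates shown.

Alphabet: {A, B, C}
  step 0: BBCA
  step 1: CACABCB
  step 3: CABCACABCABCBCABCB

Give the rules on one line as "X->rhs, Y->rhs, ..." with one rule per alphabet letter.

  step 0 ⇒ step 1: BBCA ⇒ CA·CA·B·CB
    A ↦ CB
    B ↦ CA
    C ↦ B

A->CB, B->CA, C->B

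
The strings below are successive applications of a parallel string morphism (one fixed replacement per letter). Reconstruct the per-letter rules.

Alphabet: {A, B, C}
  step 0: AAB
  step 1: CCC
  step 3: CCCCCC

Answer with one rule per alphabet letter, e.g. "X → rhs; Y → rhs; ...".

A->C, B->C, C->BA

  step 0 ⇒ step 1: AAB ⇒ C·C·C
    A ↦ C
    B ↦ C
    C ↦ BA  (constrained at step 1)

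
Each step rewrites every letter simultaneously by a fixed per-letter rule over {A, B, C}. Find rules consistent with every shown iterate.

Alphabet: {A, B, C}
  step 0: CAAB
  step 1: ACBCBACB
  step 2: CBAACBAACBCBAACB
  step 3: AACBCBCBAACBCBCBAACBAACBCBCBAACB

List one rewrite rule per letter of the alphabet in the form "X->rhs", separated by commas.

  step 2 ⇒ step 3: CBAACBAACBCBAACB ⇒ A·ACB·CB·CB·A·ACB·CB·CB·A·ACB·A·ACB·CB·CB·A·ACB
    A ↦ CB
    B ↦ ACB
    C ↦ A

A->CB, B->ACB, C->A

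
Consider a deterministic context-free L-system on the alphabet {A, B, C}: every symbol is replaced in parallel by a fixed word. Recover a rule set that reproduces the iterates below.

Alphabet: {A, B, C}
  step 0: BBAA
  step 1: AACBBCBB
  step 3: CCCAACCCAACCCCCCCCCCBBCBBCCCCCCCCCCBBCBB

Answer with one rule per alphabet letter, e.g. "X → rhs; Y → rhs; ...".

A->CBB, B->A, C->CCC

  step 0 ⇒ step 1: BBAA ⇒ A·A·CBB·CBB
    A ↦ CBB
    B ↦ A
    C ↦ CCC  (constrained at step 1)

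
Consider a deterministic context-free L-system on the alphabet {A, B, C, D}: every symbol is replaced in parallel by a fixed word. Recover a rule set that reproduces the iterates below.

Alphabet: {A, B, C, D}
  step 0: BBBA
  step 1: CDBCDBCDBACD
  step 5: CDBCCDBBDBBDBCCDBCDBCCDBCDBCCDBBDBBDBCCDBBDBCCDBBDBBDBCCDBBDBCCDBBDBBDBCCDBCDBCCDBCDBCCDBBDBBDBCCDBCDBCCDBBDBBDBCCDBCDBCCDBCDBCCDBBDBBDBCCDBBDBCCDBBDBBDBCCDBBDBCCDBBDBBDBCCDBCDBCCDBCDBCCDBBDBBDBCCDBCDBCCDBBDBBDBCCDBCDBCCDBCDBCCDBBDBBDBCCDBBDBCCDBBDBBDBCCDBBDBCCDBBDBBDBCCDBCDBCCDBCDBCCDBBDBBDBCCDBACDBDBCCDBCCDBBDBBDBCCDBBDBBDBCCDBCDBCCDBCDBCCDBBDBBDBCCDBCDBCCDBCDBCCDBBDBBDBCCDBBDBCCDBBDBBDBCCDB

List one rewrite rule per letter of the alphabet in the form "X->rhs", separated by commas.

  step 0 ⇒ step 1: BBBA ⇒ CDB·CDB·CDB·ACD
    A ↦ ACD
    B ↦ CDB
    C ↦ BDB  (constrained at step 1)
    D ↦ C  (constrained at step 1)

A->ACD, B->CDB, C->BDB, D->C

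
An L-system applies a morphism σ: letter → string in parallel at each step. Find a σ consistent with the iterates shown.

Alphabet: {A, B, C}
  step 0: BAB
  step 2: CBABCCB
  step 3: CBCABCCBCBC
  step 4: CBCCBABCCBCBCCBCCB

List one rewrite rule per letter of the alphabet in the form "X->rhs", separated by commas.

  step 3 ⇒ step 4: CBCABCCBCBC ⇒ CB·C·CB·AB·C·CB·CB·C·CB·C·CB
    A ↦ AB
    B ↦ C
    C ↦ CB

A->AB, B->C, C->CB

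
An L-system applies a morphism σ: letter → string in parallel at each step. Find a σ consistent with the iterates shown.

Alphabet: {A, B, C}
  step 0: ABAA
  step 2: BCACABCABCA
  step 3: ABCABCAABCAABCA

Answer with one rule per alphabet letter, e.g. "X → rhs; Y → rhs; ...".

A->CA, B->A, C->B

  step 2 ⇒ step 3: BCACABCABCA ⇒ A·B·CA·B·CA·A·B·CA·A·B·CA
    A ↦ CA
    B ↦ A
    C ↦ B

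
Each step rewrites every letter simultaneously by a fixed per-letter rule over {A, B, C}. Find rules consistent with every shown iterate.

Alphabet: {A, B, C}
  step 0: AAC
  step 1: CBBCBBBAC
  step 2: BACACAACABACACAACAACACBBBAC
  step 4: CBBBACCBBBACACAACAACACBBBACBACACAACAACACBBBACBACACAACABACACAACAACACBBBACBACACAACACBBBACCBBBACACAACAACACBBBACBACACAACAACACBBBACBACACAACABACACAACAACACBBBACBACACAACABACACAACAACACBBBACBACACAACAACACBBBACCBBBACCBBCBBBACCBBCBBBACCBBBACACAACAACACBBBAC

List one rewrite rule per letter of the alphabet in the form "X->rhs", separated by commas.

A->CBB, B->ACA, C->BAC

  step 1 ⇒ step 2: CBBCBBBAC ⇒ BAC·ACA·ACA·BAC·ACA·ACA·ACA·CBB·BAC
    A ↦ CBB
    B ↦ ACA
    C ↦ BAC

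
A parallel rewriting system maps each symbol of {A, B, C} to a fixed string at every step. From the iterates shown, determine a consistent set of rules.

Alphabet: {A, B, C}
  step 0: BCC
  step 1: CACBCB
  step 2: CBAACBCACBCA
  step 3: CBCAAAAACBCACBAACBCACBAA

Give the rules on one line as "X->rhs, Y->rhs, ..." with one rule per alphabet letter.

  step 2 ⇒ step 3: CBAACBCACBCA ⇒ CB·CA·AA·AA·CB·CA·CB·AA·CB·CA·CB·AA
    A ↦ AA
    B ↦ CA
    C ↦ CB

A->AA, B->CA, C->CB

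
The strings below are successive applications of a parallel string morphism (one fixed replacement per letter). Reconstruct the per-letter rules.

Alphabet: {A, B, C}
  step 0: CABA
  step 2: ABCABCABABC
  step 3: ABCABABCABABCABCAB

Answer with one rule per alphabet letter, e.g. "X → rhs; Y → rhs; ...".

  step 2 ⇒ step 3: ABCABCABABC ⇒ AB·C·AB·AB·C·AB·AB·C·AB·C·AB
    A ↦ AB
    B ↦ C
    C ↦ AB

A->AB, B->C, C->AB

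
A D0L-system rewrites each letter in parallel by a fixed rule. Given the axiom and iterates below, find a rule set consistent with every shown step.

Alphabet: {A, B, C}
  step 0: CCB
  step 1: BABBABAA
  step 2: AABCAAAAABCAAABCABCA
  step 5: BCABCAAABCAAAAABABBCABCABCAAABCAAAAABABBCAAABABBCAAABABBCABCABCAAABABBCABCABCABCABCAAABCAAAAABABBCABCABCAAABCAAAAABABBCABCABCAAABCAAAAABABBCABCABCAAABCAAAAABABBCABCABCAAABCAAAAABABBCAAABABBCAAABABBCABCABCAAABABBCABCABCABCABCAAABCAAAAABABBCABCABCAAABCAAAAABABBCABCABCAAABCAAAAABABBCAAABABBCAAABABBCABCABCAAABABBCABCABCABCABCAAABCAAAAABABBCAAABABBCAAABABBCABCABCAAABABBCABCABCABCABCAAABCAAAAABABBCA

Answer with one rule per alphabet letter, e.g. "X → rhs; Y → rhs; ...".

A->BCA, B->AA, C->BAB

  step 1 ⇒ step 2: BABBABAA ⇒ AA·BCA·AA·AA·BCA·AA·BCA·BCA
    A ↦ BCA
    B ↦ AA
  step 0 ⇒ step 1: CCB ⇒ BAB·BAB·AA
    C ↦ BAB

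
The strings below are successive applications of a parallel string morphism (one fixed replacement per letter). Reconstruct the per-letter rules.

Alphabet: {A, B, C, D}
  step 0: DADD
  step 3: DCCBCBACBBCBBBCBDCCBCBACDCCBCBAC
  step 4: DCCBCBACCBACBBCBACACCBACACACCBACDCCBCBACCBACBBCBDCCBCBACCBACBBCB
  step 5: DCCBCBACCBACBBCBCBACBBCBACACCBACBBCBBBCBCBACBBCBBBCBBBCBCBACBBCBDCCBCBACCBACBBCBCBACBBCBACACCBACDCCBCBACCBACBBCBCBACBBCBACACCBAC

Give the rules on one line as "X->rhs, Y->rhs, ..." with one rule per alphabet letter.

  step 4 ⇒ step 5: DCCBCBACCBACBBCBACACCBACACACCBACDCCBCBACCBACBBCBDCCBCBACCBACBBCB ⇒ DC·CB·CB·AC·CB·AC·BB·CB·CB·AC·BB·CB·AC·AC·CB·AC·BB·CB·BB·CB·CB·AC·BB·CB·BB·CB·BB·CB·CB·AC·BB·CB·DC·CB·CB·AC·CB·AC·BB·CB·CB·AC·BB·CB·AC·AC·CB·AC·DC·CB·CB·AC·CB·AC·BB·CB·CB·AC·BB·CB·AC·AC·CB·AC
    A ↦ BB
    B ↦ AC
    C ↦ CB
    D ↦ DC

A->BB, B->AC, C->CB, D->DC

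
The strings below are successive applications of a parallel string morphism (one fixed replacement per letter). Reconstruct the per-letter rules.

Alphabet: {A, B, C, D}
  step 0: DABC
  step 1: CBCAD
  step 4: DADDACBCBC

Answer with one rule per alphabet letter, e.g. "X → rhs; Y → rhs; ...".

A->C, B->A, C->D, D->CB

  step 0 ⇒ step 1: DABC ⇒ CB·C·A·D
    A ↦ C
    B ↦ A
    C ↦ D
    D ↦ CB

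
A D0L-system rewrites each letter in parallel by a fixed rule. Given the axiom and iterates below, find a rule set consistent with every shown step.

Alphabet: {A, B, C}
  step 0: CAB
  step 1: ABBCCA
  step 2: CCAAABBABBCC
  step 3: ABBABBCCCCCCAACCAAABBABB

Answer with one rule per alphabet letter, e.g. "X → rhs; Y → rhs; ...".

  step 2 ⇒ step 3: CCAAABBABBCC ⇒ ABB·ABB·CC·CC·CC·A·A·CC·A·A·ABB·ABB
    A ↦ CC
    B ↦ A
    C ↦ ABB

A->CC, B->A, C->ABB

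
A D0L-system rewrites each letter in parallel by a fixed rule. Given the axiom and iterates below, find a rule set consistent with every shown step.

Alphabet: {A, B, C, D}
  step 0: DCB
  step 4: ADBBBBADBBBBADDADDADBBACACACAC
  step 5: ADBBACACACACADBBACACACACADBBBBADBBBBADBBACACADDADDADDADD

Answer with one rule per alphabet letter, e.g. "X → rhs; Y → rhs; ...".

  step 4 ⇒ step 5: ADBBBBADBBBBADDADDADBBACACACAC ⇒ AD·BB·AC·AC·AC·AC·AD·BB·AC·AC·AC·AC·AD·BB·BB·AD·BB·BB·AD·BB·AC·AC·AD·D·AD·D·AD·D·AD·D
    A ↦ AD
    B ↦ AC
    C ↦ D
    D ↦ BB

A->AD, B->AC, C->D, D->BB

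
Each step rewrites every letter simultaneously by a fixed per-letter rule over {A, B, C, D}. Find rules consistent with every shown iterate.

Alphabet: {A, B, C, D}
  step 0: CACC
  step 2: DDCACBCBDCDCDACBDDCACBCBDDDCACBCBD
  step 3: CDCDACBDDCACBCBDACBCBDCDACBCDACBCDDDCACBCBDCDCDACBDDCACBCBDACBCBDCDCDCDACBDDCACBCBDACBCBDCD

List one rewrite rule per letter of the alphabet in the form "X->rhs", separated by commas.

  step 2 ⇒ step 3: DDCACBCBDCDCDACBDDCACBCBDDDCACBCBD ⇒ CD·CD·ACB·DDC·ACB·CBD·ACB·CBD·CD·ACB·CD·ACB·CD·DDC·ACB·CBD·CD·CD·ACB·DDC·ACB·CBD·ACB·CBD·CD·CD·CD·ACB·DDC·ACB·CBD·ACB·CBD·CD
    A ↦ DDC
    B ↦ CBD
    C ↦ ACB
    D ↦ CD

A->DDC, B->CBD, C->ACB, D->CD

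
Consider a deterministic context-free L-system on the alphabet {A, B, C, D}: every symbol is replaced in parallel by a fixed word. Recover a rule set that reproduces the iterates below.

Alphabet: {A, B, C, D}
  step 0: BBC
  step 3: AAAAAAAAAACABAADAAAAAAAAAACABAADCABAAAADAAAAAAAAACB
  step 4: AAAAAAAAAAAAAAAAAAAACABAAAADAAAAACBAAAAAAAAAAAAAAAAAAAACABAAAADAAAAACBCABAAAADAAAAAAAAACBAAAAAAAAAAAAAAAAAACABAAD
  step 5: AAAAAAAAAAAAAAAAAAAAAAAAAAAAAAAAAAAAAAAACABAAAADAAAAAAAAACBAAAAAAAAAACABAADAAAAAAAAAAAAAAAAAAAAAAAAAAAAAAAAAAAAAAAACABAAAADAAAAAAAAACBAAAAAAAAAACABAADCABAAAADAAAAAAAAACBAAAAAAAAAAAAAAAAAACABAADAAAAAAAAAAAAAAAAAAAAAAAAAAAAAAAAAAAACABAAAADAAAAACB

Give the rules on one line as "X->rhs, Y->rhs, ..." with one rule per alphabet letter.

A->AA, B->AAD, C->CAB, D->ACB

  step 4 ⇒ step 5: AAAAAAAAAAAAAAAAAAAACABAAAADAAAAACBAAAAAAAAAAAAAAAAAAAACABAAAADAAAAACBCABAAAADAAAAAAAAACBAAAAAAAAAAAAAAAAAACABAAD ⇒ AA·AA·AA·AA·AA·AA·AA·AA·AA·AA·AA·AA·AA·AA·AA·AA·AA·AA·AA·AA·CAB·AA·AAD·AA·AA·AA·AA·ACB·AA·AA·AA·AA·AA·CAB·AAD·AA·AA·AA·AA·AA·AA·AA·AA·AA·AA·AA·AA·AA·AA·AA·AA·AA·AA·AA·AA·CAB·AA·AAD·AA·AA·AA·AA·ACB·AA·AA·AA·AA·AA·CAB·AAD·CAB·AA·AAD·AA·AA·AA·AA·ACB·AA·AA·AA·AA·AA·AA·AA·AA·AA·CAB·AAD·AA·AA·AA·AA·AA·AA·AA·AA·AA·AA·AA·AA·AA·AA·AA·AA·AA·AA·CAB·AA·AAD·AA·AA·ACB
    A ↦ AA
    B ↦ AAD
    C ↦ CAB
    D ↦ ACB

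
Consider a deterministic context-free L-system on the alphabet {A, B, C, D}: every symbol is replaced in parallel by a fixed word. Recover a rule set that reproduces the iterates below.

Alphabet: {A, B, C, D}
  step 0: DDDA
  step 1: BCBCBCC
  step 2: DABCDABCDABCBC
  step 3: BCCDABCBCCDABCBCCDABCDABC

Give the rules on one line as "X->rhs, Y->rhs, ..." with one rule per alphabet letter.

  step 2 ⇒ step 3: DABCDABCDABCBC ⇒ BC·C·DA·BC·BC·C·DA·BC·BC·C·DA·BC·DA·BC
    A ↦ C
    B ↦ DA
    C ↦ BC
    D ↦ BC

A->C, B->DA, C->BC, D->BC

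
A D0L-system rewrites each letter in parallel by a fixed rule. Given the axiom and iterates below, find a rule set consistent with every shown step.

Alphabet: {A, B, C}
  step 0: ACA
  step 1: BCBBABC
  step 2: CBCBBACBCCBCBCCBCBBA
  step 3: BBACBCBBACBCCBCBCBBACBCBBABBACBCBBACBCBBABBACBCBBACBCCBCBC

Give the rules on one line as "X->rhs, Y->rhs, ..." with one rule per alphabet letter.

  step 2 ⇒ step 3: CBCBBACBCCBCBCCBCBBA ⇒ BBA·CBC·BBA·CBC·CBC·BC·BBA·CBC·BBA·BBA·CBC·BBA·CBC·BBA·BBA·CBC·BBA·CBC·CBC·BC
    A ↦ BC
    B ↦ CBC
    C ↦ BBA

A->BC, B->CBC, C->BBA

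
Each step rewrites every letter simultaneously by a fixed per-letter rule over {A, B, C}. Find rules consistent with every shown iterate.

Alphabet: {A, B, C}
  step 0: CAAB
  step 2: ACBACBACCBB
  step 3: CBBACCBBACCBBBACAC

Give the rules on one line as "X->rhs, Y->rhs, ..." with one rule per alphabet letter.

  step 2 ⇒ step 3: ACBACBACCBB ⇒ CB·B·AC·CB·B·AC·CB·B·B·AC·AC
    A ↦ CB
    B ↦ AC
    C ↦ B

A->CB, B->AC, C->B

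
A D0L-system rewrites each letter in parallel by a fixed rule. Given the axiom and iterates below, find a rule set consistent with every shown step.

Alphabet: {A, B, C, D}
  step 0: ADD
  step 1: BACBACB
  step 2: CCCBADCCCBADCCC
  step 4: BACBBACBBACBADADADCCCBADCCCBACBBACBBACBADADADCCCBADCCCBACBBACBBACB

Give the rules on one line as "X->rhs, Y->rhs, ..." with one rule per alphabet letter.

A->B, B->CCC, C->AD, D->ACB

  step 1 ⇒ step 2: BACBACB ⇒ CCC·B·AD·CCC·B·AD·CCC
    A ↦ B
    B ↦ CCC
    C ↦ AD
  step 0 ⇒ step 1: ADD ⇒ B·ACB·ACB
    D ↦ ACB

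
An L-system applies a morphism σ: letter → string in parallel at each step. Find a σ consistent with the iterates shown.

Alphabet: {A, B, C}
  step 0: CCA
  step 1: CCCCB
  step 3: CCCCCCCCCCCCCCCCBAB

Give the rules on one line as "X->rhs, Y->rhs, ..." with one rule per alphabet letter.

A->B, B->BA, C->CC

  step 0 ⇒ step 1: CCA ⇒ CC·CC·B
    A ↦ B
    C ↦ CC
    B ↦ BA  (constrained at step 1)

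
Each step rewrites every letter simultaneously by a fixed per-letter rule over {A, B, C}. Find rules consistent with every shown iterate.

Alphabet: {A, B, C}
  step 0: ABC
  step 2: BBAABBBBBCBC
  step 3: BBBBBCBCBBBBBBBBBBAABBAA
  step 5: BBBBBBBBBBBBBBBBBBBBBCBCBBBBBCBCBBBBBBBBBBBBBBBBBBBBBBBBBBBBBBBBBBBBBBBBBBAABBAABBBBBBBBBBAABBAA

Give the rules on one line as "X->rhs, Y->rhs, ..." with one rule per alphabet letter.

A->BC, B->BB, C->AA

  step 2 ⇒ step 3: BBAABBBBBCBC ⇒ BB·BB·BC·BC·BB·BB·BB·BB·BB·AA·BB·AA
    A ↦ BC
    B ↦ BB
    C ↦ AA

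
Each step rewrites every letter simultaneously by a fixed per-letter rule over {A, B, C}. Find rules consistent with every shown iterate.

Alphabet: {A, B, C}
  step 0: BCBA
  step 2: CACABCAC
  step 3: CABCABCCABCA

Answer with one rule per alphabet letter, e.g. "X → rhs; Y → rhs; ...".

A->B, B->C, C->CA

  step 2 ⇒ step 3: CACABCAC ⇒ CA·B·CA·B·C·CA·B·CA
    A ↦ B
    B ↦ C
    C ↦ CA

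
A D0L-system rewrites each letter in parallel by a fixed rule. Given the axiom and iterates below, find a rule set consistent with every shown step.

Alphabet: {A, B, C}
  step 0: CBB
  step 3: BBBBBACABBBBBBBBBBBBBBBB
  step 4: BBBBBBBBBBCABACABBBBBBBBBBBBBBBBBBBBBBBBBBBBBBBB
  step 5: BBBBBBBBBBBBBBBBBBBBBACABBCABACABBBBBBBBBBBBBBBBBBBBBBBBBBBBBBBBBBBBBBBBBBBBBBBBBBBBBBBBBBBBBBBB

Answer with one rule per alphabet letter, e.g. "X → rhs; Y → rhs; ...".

A->CA, B->BB, C->BA

  step 4 ⇒ step 5: BBBBBBBBBBCABACABBBBBBBBBBBBBBBBBBBBBBBBBBBBBBBB ⇒ BB·BB·BB·BB·BB·BB·BB·BB·BB·BB·BA·CA·BB·CA·BA·CA·BB·BB·BB·BB·BB·BB·BB·BB·BB·BB·BB·BB·BB·BB·BB·BB·BB·BB·BB·BB·BB·BB·BB·BB·BB·BB·BB·BB·BB·BB·BB·BB
    A ↦ CA
    B ↦ BB
    C ↦ BA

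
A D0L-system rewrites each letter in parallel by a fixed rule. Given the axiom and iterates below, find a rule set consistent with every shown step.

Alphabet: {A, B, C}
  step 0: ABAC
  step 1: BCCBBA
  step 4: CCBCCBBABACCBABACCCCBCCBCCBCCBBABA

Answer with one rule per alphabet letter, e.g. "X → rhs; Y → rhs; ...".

  step 0 ⇒ step 1: ABAC ⇒ B·CC·B·BA
    A ↦ B
    B ↦ CC
    C ↦ BA

A->B, B->CC, C->BA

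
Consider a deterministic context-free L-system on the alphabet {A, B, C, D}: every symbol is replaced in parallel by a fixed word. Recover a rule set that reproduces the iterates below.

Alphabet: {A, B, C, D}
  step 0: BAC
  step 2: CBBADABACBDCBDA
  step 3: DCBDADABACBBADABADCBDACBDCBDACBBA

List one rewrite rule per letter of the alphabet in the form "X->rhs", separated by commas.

  step 2 ⇒ step 3: CBBADABACBDCBDA ⇒ DCB·DA·DA·BA·CB·BA·DA·BA·DCB·DA·CB·DCB·DA·CB·BA
    A ↦ BA
    B ↦ DA
    C ↦ DCB
    D ↦ CB

A->BA, B->DA, C->DCB, D->CB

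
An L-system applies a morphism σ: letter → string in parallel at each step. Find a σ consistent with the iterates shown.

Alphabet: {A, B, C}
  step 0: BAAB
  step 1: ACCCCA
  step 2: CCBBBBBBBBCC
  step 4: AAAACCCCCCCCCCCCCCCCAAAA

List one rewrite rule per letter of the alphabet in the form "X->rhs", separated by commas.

A->CC, B->A, C->BB

  step 1 ⇒ step 2: ACCCCA ⇒ CC·BB·BB·BB·BB·CC
    A ↦ CC
    C ↦ BB
  step 0 ⇒ step 1: BAAB ⇒ A·CC·CC·A
    B ↦ A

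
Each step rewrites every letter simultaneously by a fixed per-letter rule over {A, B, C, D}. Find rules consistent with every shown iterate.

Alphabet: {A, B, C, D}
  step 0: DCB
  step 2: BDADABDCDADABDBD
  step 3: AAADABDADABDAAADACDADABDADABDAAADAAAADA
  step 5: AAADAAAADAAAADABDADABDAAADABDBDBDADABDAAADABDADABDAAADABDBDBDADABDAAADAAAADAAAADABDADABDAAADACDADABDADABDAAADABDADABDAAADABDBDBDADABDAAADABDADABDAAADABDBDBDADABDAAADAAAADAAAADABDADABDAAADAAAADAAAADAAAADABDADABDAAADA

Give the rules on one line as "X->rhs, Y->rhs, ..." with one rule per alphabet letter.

A->BD, B->AA, C->CD, D->ADA

  step 2 ⇒ step 3: BDADABDCDADABDBD ⇒ AA·ADA·BD·ADA·BD·AA·ADA·CD·ADA·BD·ADA·BD·AA·ADA·AA·ADA
    A ↦ BD
    B ↦ AA
    C ↦ CD
    D ↦ ADA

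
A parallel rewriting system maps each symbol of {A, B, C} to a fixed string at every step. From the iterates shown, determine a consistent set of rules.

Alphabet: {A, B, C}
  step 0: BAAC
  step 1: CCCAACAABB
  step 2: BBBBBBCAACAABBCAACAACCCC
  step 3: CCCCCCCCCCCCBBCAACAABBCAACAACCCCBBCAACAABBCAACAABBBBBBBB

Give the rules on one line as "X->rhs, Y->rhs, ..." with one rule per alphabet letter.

A->CAA, B->CC, C->BB

  step 2 ⇒ step 3: BBBBBBCAACAABBCAACAACCCC ⇒ CC·CC·CC·CC·CC·CC·BB·CAA·CAA·BB·CAA·CAA·CC·CC·BB·CAA·CAA·BB·CAA·CAA·BB·BB·BB·BB
    A ↦ CAA
    B ↦ CC
    C ↦ BB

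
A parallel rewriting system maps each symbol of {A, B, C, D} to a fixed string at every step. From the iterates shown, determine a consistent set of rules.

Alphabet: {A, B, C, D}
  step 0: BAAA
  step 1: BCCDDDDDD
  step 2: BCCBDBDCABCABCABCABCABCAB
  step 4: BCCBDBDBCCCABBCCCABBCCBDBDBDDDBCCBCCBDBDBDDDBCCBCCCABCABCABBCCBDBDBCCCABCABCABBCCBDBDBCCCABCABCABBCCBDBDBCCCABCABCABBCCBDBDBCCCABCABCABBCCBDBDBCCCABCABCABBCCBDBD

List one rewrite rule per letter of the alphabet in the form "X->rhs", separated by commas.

A->DD, B->BCC, C->BD, D->CAB

  step 1 ⇒ step 2: BCCDDDDDD ⇒ BCC·BD·BD·CAB·CAB·CAB·CAB·CAB·CAB
    B ↦ BCC
    C ↦ BD
    D ↦ CAB
  step 0 ⇒ step 1: BAAA ⇒ BCC·DD·DD·DD
    A ↦ DD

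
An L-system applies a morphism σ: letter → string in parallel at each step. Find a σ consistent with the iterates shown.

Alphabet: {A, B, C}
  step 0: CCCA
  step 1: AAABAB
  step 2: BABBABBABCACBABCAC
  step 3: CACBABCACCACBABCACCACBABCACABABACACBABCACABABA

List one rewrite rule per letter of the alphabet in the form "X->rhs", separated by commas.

A->BAB, B->CAC, C->A

  step 2 ⇒ step 3: BABBABBABCACBABCAC ⇒ CAC·BAB·CAC·CAC·BAB·CAC·CAC·BAB·CAC·A·BAB·A·CAC·BAB·CAC·A·BAB·A
    A ↦ BAB
    B ↦ CAC
    C ↦ A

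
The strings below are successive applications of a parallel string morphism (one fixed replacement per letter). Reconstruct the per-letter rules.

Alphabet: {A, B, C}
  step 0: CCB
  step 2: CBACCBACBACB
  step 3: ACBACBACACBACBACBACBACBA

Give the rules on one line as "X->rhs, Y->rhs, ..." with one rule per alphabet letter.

A->CB, B->BA, C->AC

  step 2 ⇒ step 3: CBACCBACBACB ⇒ AC·BA·CB·AC·AC·BA·CB·AC·BA·CB·AC·BA
    A ↦ CB
    B ↦ BA
    C ↦ AC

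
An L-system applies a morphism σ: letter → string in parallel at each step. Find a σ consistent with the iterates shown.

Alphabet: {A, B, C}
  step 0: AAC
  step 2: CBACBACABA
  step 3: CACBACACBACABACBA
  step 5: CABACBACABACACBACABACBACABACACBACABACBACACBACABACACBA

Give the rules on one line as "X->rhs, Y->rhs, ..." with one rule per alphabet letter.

A->BA, B->C, C->CA

  step 2 ⇒ step 3: CBACBACABA ⇒ CA·C·BA·CA·C·BA·CA·BA·C·BA
    A ↦ BA
    B ↦ C
    C ↦ CA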